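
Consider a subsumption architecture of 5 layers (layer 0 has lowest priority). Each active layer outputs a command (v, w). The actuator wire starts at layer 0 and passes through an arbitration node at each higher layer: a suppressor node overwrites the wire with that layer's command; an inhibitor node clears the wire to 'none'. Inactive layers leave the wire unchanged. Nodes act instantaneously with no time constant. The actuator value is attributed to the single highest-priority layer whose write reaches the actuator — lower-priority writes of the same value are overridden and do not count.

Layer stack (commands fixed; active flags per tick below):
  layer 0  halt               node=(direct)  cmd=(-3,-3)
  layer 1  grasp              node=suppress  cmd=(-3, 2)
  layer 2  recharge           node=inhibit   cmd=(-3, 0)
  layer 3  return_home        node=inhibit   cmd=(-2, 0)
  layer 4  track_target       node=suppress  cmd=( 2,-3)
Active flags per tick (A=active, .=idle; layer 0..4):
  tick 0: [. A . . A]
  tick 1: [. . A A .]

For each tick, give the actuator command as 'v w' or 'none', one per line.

tick 0:
  L0 halt: idle → wire = none
  L1 grasp: active, suppressor → wire = (-3, 2)
  L2 recharge: idle → wire stays (-3, 2)
  L3 return_home: idle → wire stays (-3, 2)
  L4 track_target: active, suppressor → wire = (2, -3)
  actuator = (2, -3)
tick 1:
  L0 halt: idle → wire = none
  L1 grasp: idle → wire stays none
  L2 recharge: active, inhibitor → wire = none
  L3 return_home: active, inhibitor → wire = none
  L4 track_target: idle → wire stays none
  actuator = none

2 -3
none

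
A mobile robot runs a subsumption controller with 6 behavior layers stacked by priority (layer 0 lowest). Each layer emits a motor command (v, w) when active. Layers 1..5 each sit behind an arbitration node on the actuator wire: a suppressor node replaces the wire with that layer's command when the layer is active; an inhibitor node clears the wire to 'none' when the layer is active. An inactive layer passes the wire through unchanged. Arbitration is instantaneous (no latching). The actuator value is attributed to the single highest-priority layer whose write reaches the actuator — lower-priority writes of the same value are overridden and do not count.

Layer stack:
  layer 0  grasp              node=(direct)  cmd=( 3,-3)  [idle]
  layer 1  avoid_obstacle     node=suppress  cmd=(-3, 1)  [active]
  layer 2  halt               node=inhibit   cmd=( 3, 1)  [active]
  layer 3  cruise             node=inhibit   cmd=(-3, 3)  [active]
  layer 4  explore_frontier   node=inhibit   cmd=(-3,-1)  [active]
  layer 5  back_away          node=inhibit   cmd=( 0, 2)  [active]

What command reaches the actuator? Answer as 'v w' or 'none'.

layer 0 (grasp) idle — none
layer 1 (avoid_obstacle) active — suppresses: (-3, 1)
layer 2 (halt) active — inhibits: none
layer 3 (cruise) active — inhibits: none
layer 4 (explore_frontier) active — inhibits: none
layer 5 (back_away) active — inhibits: none
→ actuator none

none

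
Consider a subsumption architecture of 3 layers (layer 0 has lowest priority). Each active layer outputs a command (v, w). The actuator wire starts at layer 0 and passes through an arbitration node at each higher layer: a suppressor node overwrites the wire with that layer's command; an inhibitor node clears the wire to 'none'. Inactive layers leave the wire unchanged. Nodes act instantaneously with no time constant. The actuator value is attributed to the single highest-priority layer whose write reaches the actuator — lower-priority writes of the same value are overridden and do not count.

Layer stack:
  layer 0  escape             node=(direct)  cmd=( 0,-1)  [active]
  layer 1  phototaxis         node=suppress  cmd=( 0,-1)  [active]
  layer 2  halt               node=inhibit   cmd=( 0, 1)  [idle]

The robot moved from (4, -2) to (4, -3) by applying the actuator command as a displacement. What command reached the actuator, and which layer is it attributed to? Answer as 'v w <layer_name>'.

0 -1 phototaxis

displacement = (4, -3) − (4, -2) = (0, -1)
L0 escape: active, feeds wire = (0, -1)
L1 phototaxis: active, suppressor → wire = (0, -1)
L2 halt: idle → wire stays (0, -1)
actuator = (0, -1) — from layer 1 (phototaxis)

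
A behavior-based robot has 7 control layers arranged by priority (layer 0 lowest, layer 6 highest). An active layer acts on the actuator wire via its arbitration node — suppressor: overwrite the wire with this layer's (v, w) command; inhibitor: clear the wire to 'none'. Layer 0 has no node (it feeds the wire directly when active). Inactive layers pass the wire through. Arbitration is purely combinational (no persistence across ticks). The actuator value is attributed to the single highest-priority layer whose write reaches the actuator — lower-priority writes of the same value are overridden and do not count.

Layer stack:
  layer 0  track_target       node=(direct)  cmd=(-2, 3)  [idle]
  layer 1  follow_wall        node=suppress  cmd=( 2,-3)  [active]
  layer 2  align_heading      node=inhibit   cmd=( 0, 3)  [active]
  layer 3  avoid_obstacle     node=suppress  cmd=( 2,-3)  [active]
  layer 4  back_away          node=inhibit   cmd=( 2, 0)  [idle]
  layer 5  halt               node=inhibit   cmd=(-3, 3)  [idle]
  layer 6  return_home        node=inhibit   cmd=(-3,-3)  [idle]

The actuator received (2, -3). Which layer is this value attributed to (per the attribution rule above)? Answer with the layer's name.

layer 0 (track_target) idle — none
layer 1 (follow_wall) active — suppresses: (2, -3)
layer 2 (align_heading) active — inhibits: none
layer 3 (avoid_obstacle) active — suppresses: (2, -3)
layer 4 (back_away) idle — unchanged: (2, -3)
layer 5 (halt) idle — unchanged: (2, -3)
layer 6 (return_home) idle — unchanged: (2, -3)
→ actuator (2, -3)
last writer: layer 3 = avoid_obstacle

avoid_obstacle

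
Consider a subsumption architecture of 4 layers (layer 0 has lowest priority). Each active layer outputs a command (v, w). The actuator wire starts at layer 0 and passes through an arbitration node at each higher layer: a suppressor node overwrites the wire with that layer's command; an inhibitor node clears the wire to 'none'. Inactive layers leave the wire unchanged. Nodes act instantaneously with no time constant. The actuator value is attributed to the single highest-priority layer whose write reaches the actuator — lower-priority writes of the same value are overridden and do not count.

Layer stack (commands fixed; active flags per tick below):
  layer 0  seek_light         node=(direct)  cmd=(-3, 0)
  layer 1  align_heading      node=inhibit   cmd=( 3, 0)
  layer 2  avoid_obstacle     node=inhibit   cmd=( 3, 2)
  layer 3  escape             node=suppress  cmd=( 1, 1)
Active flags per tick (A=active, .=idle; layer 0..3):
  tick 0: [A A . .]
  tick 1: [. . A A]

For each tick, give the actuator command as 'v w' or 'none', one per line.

none
1 1

tick 0:
  [0] seek_light on; wire := (-3, 0)
  [1] align_heading on (inhibit); wire := none
  [2] avoid_obstacle off; pass none
  [3] escape off; pass none
  output none
tick 1:
  [0] seek_light off; wire := none
  [1] align_heading off; pass none
  [2] avoid_obstacle on (inhibit); wire := none
  [3] escape on (suppress); wire := (1, 1)
  output (1, 1)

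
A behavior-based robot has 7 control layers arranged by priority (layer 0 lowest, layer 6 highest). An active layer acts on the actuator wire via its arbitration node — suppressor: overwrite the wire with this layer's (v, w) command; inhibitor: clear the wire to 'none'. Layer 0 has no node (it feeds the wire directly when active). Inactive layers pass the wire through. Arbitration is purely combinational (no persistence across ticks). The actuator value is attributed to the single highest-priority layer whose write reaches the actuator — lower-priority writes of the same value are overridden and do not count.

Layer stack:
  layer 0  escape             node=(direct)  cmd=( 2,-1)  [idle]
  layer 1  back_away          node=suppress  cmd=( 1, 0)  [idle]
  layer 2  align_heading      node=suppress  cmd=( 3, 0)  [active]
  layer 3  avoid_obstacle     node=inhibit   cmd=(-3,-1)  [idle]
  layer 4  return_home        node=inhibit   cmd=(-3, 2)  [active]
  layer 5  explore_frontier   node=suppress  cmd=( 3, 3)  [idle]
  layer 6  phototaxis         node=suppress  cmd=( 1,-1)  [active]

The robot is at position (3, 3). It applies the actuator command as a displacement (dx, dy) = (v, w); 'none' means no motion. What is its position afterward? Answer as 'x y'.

[0] escape off; wire := none
[1] back_away off; pass none
[2] align_heading on (suppress); wire := (3, 0)
[3] avoid_obstacle off; pass (3, 0)
[4] return_home on (inhibit); wire := none
[5] explore_frontier off; pass none
[6] phototaxis on (suppress); wire := (1, -1)
output (1, -1)
position: (3, 3) + (1, -1) = (4, 2)

4 2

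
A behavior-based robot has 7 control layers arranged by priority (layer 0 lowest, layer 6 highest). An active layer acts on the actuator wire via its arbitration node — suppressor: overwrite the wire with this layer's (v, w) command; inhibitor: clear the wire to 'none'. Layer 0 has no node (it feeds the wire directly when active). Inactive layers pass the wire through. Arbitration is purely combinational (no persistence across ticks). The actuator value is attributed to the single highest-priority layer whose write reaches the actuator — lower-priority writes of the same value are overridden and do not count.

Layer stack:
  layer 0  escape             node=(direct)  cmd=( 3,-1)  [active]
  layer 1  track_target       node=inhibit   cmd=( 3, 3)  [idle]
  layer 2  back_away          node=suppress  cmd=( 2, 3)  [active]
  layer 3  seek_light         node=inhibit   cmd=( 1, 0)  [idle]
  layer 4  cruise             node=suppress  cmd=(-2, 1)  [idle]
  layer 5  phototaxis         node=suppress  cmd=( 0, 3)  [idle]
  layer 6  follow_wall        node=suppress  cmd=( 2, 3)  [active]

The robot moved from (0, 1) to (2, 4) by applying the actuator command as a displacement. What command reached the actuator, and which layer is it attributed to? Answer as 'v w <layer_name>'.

2 3 follow_wall

displacement = (2, 4) − (0, 1) = (2, 3)
L0 escape: active, feeds wire = (3, -1)
L1 track_target: idle → wire stays (3, -1)
L2 back_away: active, suppressor → wire = (2, 3)
L3 seek_light: idle → wire stays (2, 3)
L4 cruise: idle → wire stays (2, 3)
L5 phototaxis: idle → wire stays (2, 3)
L6 follow_wall: active, suppressor → wire = (2, 3)
actuator = (2, 3) — from layer 6 (follow_wall)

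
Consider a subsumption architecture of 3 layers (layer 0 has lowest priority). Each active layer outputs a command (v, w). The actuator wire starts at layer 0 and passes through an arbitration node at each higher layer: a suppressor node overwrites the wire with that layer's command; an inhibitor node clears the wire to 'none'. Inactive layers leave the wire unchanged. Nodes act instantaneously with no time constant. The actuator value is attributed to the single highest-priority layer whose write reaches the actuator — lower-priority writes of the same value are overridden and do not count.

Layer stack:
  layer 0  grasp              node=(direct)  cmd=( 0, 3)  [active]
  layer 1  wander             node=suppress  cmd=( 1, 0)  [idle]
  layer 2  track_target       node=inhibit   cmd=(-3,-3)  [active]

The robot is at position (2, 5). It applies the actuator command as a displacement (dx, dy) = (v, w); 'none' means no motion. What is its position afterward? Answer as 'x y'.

2 5

L0 grasp: active, feeds wire = (0, 3)
L1 wander: idle → wire stays (0, 3)
L2 track_target: active, inhibitor → wire = none
actuator = none
position: (2, 5) + none = (2, 5)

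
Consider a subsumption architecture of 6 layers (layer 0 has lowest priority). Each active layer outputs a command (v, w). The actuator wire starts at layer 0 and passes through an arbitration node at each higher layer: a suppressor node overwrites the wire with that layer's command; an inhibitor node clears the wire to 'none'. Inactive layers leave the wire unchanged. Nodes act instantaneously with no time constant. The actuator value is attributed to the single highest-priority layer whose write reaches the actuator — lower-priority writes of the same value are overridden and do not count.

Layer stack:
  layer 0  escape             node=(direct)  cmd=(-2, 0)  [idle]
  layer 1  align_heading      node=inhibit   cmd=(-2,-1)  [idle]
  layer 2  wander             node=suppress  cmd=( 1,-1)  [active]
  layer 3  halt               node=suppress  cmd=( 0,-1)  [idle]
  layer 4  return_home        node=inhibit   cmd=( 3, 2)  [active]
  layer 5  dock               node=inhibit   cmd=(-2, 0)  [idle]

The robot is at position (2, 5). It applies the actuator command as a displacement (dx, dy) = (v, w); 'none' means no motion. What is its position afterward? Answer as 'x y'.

layer 0 (escape) idle — none
layer 1 (align_heading) idle — unchanged: none
layer 2 (wander) active — suppresses: (1, -1)
layer 3 (halt) idle — unchanged: (1, -1)
layer 4 (return_home) active — inhibits: none
layer 5 (dock) idle — unchanged: none
→ actuator none
position: (2, 5) + none = (2, 5)

2 5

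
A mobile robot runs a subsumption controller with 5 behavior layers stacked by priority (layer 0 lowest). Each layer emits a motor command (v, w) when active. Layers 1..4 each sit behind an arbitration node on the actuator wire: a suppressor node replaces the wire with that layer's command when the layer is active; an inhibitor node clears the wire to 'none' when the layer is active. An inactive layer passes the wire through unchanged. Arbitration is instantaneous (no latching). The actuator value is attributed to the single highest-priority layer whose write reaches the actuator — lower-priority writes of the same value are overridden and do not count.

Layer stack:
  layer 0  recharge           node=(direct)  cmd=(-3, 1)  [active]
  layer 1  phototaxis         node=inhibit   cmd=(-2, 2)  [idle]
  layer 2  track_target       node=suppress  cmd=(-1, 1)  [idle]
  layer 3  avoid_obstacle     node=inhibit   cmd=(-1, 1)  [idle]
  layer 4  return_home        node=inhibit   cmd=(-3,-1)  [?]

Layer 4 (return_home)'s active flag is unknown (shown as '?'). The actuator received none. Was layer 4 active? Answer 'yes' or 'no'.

yes

If layer 4 is active=yes:
  actuator would be none
If layer 4 is active=no:
  actuator would be (-3, 1)
Observed none, so layer 4 was active.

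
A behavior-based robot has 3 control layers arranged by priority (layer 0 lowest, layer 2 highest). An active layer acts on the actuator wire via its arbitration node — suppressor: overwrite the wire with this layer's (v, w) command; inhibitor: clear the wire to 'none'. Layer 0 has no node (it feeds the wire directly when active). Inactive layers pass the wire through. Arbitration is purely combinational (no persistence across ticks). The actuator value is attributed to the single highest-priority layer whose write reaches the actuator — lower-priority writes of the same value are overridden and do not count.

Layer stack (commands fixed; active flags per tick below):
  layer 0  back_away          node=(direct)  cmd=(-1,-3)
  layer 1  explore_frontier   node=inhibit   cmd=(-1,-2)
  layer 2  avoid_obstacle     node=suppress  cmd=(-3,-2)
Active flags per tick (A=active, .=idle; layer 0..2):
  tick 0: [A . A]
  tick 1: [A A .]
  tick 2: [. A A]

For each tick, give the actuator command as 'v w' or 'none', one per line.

tick 0:
  layer 0 (back_away) active — direct: (-1, -3)
  layer 1 (explore_frontier) idle — unchanged: (-1, -3)
  layer 2 (avoid_obstacle) active — suppresses: (-3, -2)
  → actuator (-3, -2)
tick 1:
  layer 0 (back_away) active — direct: (-1, -3)
  layer 1 (explore_frontier) active — inhibits: none
  layer 2 (avoid_obstacle) idle — unchanged: none
  → actuator none
tick 2:
  layer 0 (back_away) idle — none
  layer 1 (explore_frontier) active — inhibits: none
  layer 2 (avoid_obstacle) active — suppresses: (-3, -2)
  → actuator (-3, -2)

-3 -2
none
-3 -2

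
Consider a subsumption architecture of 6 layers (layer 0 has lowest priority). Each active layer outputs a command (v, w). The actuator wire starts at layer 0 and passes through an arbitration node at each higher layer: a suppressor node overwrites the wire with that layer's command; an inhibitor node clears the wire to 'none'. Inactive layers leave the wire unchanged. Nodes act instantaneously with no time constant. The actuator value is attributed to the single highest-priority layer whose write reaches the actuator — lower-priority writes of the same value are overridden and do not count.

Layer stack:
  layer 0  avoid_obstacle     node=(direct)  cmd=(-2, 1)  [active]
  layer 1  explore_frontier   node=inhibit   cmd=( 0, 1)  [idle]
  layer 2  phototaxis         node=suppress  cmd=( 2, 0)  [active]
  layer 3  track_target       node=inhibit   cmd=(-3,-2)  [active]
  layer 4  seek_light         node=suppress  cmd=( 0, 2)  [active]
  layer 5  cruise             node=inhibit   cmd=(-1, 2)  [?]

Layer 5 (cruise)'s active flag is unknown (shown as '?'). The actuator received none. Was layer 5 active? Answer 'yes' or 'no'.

If layer 5 is active=yes:
  actuator would be none
If layer 5 is active=no:
  actuator would be (0, 2)
Observed none, so layer 5 was active.

yes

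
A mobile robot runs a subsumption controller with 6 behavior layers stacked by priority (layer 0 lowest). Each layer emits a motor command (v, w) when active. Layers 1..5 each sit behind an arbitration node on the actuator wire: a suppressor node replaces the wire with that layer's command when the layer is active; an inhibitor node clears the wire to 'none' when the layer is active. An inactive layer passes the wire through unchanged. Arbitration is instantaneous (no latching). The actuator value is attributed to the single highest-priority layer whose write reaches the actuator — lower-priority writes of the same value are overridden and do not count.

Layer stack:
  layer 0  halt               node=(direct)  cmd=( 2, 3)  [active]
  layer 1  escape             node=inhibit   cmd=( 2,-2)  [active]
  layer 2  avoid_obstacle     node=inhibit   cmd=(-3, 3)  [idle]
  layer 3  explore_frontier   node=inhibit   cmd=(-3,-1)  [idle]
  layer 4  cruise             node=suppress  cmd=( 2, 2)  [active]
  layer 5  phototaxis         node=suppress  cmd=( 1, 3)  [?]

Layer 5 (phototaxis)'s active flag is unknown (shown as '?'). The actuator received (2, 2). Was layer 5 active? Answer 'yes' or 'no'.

If layer 5 is active=yes:
  actuator would be (1, 3)
If layer 5 is active=no:
  actuator would be (2, 2)
Observed (2, 2), so layer 5 was idle.

no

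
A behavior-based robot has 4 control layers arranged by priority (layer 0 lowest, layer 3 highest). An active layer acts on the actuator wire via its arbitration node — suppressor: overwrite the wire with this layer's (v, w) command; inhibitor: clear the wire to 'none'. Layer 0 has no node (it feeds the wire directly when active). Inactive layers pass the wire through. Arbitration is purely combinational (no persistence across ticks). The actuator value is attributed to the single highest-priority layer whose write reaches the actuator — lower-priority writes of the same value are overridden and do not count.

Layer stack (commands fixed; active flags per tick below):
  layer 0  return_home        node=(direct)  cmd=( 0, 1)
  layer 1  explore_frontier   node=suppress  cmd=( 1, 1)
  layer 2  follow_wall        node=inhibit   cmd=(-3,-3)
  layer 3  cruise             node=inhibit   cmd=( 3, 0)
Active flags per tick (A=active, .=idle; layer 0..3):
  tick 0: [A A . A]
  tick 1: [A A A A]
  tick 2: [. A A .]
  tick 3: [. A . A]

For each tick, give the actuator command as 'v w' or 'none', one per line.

none
none
none
none

tick 0:
  layer 0 (return_home) active — direct: (0, 1)
  layer 1 (explore_frontier) active — suppresses: (1, 1)
  layer 2 (follow_wall) idle — unchanged: (1, 1)
  layer 3 (cruise) active — inhibits: none
  → actuator none
tick 1:
  layer 0 (return_home) active — direct: (0, 1)
  layer 1 (explore_frontier) active — suppresses: (1, 1)
  layer 2 (follow_wall) active — inhibits: none
  layer 3 (cruise) active — inhibits: none
  → actuator none
tick 2:
  layer 0 (return_home) idle — none
  layer 1 (explore_frontier) active — suppresses: (1, 1)
  layer 2 (follow_wall) active — inhibits: none
  layer 3 (cruise) idle — unchanged: none
  → actuator none
tick 3:
  layer 0 (return_home) idle — none
  layer 1 (explore_frontier) active — suppresses: (1, 1)
  layer 2 (follow_wall) idle — unchanged: (1, 1)
  layer 3 (cruise) active — inhibits: none
  → actuator none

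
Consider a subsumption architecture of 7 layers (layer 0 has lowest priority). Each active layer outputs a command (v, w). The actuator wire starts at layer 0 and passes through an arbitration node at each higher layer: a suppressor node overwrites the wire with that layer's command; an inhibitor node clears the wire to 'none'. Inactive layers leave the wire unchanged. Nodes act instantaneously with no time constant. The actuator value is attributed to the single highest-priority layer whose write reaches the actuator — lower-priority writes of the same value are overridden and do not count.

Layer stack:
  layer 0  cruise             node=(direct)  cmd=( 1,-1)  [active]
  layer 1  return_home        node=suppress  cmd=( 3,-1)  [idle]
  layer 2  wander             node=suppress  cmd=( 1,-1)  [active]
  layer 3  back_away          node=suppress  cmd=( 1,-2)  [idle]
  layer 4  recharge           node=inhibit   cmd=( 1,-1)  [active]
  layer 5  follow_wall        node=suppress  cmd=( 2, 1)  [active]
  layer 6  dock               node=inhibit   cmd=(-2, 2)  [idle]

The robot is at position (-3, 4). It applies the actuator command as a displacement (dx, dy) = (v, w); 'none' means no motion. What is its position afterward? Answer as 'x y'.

-1 5

[0] cruise on; wire := (1, -1)
[1] return_home off; pass (1, -1)
[2] wander on (suppress); wire := (1, -1)
[3] back_away off; pass (1, -1)
[4] recharge on (inhibit); wire := none
[5] follow_wall on (suppress); wire := (2, 1)
[6] dock off; pass (2, 1)
output (2, 1)
position: (-3, 4) + (2, 1) = (-1, 5)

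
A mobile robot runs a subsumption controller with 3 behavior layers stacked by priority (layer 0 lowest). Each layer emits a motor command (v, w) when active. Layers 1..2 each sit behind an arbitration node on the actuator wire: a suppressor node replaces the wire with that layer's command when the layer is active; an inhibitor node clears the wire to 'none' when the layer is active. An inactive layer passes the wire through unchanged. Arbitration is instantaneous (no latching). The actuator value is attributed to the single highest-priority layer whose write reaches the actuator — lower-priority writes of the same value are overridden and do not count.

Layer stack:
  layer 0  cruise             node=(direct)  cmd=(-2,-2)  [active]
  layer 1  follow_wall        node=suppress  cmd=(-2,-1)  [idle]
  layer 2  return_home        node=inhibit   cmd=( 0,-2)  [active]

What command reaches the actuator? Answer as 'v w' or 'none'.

none

L0 cruise: active, feeds wire = (-2, -2)
L1 follow_wall: idle → wire stays (-2, -2)
L2 return_home: active, inhibitor → wire = none
actuator = none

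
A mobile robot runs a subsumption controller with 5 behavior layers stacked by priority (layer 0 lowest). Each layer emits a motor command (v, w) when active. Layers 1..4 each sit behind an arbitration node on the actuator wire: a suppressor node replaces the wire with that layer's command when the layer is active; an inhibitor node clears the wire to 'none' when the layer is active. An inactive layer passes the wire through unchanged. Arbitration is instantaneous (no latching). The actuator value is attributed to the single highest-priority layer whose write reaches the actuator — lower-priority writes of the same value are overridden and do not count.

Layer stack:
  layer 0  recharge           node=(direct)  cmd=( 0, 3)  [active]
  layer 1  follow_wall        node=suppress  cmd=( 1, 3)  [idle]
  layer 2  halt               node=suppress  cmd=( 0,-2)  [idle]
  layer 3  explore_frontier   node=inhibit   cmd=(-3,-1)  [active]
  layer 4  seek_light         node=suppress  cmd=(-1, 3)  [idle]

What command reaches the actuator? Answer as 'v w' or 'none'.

none

layer 0 (recharge) active — direct: (0, 3)
layer 1 (follow_wall) idle — unchanged: (0, 3)
layer 2 (halt) idle — unchanged: (0, 3)
layer 3 (explore_frontier) active — inhibits: none
layer 4 (seek_light) idle — unchanged: none
→ actuator none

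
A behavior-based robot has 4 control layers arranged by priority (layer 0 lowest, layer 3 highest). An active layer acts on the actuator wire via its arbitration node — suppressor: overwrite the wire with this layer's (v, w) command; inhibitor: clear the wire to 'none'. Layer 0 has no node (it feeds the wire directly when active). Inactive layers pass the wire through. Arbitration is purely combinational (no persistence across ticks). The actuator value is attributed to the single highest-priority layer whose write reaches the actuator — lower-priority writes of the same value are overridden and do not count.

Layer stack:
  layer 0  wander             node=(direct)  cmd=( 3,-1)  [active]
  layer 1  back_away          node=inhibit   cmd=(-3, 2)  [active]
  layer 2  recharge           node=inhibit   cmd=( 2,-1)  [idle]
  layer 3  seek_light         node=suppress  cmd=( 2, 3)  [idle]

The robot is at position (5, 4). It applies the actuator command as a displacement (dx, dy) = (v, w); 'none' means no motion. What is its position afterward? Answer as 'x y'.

5 4

[0] wander on; wire := (3, -1)
[1] back_away on (inhibit); wire := none
[2] recharge off; pass none
[3] seek_light off; pass none
output none
position: (5, 4) + none = (5, 4)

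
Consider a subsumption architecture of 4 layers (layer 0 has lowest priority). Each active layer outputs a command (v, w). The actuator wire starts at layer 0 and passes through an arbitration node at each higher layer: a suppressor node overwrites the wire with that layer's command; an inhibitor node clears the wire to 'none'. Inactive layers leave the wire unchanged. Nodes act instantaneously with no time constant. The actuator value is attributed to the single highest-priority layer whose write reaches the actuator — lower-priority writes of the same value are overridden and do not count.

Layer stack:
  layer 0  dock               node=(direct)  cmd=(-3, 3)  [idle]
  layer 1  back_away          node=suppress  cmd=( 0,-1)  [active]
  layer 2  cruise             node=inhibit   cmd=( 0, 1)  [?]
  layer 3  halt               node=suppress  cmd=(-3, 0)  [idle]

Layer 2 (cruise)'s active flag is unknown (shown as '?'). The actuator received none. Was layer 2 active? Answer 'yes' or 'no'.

If layer 2 is active=yes:
  actuator would be none
If layer 2 is active=no:
  actuator would be (0, -1)
Observed none, so layer 2 was active.

yes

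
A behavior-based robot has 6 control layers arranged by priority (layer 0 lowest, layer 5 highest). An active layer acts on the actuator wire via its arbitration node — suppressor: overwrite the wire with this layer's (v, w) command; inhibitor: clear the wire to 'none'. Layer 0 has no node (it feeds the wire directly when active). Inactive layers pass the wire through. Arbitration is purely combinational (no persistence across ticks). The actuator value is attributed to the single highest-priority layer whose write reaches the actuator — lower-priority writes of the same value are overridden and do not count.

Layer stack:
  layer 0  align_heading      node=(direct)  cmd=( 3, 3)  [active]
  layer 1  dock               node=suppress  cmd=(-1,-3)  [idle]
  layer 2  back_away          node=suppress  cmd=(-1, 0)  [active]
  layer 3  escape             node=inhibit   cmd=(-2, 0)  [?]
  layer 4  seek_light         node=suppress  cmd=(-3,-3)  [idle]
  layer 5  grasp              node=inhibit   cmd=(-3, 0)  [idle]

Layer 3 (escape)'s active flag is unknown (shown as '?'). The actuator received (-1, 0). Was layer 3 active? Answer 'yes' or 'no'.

no

If layer 3 is active=yes:
  actuator would be none
If layer 3 is active=no:
  actuator would be (-1, 0)
Observed (-1, 0), so layer 3 was idle.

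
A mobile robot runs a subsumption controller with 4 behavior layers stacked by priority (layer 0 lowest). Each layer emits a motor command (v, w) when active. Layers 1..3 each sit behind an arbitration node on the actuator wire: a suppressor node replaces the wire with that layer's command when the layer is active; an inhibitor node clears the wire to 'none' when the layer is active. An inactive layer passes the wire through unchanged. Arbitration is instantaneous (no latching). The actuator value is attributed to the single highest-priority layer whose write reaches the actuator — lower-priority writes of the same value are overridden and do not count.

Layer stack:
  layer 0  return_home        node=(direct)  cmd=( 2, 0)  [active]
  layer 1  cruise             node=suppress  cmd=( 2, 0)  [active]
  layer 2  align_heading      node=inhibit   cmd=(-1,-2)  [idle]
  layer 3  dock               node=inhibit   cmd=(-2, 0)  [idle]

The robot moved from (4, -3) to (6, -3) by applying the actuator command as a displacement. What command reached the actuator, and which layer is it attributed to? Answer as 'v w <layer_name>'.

2 0 cruise

displacement = (6, -3) − (4, -3) = (2, 0)
L0 return_home: active, feeds wire = (2, 0)
L1 cruise: active, suppressor → wire = (2, 0)
L2 align_heading: idle → wire stays (2, 0)
L3 dock: idle → wire stays (2, 0)
actuator = (2, 0) — from layer 1 (cruise)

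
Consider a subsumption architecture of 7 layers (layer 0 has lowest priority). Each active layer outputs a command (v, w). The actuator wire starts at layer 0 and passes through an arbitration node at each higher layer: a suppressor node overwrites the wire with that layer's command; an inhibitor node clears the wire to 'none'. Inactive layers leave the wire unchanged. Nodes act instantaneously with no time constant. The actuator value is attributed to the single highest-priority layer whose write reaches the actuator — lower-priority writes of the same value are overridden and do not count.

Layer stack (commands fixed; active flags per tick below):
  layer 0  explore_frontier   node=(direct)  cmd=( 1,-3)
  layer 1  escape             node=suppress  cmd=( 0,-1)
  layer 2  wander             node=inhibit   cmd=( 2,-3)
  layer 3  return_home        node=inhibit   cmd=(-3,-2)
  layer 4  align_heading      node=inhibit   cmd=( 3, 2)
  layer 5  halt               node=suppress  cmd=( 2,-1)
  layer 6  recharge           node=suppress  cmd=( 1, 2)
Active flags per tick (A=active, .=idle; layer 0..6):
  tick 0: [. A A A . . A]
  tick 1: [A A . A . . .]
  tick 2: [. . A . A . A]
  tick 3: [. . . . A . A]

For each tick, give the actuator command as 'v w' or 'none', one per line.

1 2
none
1 2
1 2

tick 0:
  [0] explore_frontier off; wire := none
  [1] escape on (suppress); wire := (0, -1)
  [2] wander on (inhibit); wire := none
  [3] return_home on (inhibit); wire := none
  [4] align_heading off; pass none
  [5] halt off; pass none
  [6] recharge on (suppress); wire := (1, 2)
  output (1, 2)
tick 1:
  [0] explore_frontier on; wire := (1, -3)
  [1] escape on (suppress); wire := (0, -1)
  [2] wander off; pass (0, -1)
  [3] return_home on (inhibit); wire := none
  [4] align_heading off; pass none
  [5] halt off; pass none
  [6] recharge off; pass none
  output none
tick 2:
  [0] explore_frontier off; wire := none
  [1] escape off; pass none
  [2] wander on (inhibit); wire := none
  [3] return_home off; pass none
  [4] align_heading on (inhibit); wire := none
  [5] halt off; pass none
  [6] recharge on (suppress); wire := (1, 2)
  output (1, 2)
tick 3:
  [0] explore_frontier off; wire := none
  [1] escape off; pass none
  [2] wander off; pass none
  [3] return_home off; pass none
  [4] align_heading on (inhibit); wire := none
  [5] halt off; pass none
  [6] recharge on (suppress); wire := (1, 2)
  output (1, 2)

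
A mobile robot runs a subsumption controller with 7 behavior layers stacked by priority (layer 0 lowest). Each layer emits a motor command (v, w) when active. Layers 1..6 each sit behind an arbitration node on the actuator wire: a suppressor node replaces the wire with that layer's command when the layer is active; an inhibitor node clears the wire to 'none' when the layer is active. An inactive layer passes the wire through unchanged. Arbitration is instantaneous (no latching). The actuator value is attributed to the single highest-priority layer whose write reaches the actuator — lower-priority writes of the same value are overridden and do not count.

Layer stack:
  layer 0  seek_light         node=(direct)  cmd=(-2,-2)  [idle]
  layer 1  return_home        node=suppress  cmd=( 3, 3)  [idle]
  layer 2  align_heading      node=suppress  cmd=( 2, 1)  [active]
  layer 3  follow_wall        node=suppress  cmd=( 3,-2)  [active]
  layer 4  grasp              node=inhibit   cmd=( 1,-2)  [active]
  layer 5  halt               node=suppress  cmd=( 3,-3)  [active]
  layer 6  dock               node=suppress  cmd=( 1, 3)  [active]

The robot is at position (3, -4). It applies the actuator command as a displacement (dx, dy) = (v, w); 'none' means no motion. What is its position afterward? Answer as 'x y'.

4 -1

L0 seek_light: idle → wire = none
L1 return_home: idle → wire stays none
L2 align_heading: active, suppressor → wire = (2, 1)
L3 follow_wall: active, suppressor → wire = (3, -2)
L4 grasp: active, inhibitor → wire = none
L5 halt: active, suppressor → wire = (3, -3)
L6 dock: active, suppressor → wire = (1, 3)
actuator = (1, 3)
position: (3, -4) + (1, 3) = (4, -1)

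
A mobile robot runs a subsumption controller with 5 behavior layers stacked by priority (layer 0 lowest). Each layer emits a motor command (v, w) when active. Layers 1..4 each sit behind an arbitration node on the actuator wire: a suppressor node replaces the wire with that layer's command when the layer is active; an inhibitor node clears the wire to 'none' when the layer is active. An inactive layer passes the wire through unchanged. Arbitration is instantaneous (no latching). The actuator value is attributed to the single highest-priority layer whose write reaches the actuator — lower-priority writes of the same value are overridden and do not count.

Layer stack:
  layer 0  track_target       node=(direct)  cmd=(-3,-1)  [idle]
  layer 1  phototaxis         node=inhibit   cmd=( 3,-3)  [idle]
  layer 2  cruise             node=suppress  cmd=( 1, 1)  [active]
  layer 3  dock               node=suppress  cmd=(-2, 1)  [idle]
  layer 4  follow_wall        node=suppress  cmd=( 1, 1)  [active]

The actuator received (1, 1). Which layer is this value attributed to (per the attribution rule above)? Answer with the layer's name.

L0 track_target: idle → wire = none
L1 phototaxis: idle → wire stays none
L2 cruise: active, suppressor → wire = (1, 1)
L3 dock: idle → wire stays (1, 1)
L4 follow_wall: active, suppressor → wire = (1, 1)
actuator = (1, 1)
last writer: layer 4 = follow_wall

follow_wall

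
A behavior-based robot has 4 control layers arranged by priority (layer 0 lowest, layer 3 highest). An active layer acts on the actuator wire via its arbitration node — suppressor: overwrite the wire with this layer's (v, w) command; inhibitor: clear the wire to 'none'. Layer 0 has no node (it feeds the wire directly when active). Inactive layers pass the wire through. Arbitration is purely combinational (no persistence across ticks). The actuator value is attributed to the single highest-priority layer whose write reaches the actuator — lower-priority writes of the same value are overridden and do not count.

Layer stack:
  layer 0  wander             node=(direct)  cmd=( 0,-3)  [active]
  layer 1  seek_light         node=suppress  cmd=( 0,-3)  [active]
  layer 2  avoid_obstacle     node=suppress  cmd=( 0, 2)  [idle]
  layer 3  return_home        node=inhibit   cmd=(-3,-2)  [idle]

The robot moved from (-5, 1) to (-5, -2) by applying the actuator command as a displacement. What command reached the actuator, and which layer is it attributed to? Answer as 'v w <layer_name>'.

displacement = (-5, -2) − (-5, 1) = (0, -3)
[0] wander on; wire := (0, -3)
[1] seek_light on (suppress); wire := (0, -3)
[2] avoid_obstacle off; pass (0, -3)
[3] return_home off; pass (0, -3)
output (0, -3) — from layer 1 (seek_light)

0 -3 seek_light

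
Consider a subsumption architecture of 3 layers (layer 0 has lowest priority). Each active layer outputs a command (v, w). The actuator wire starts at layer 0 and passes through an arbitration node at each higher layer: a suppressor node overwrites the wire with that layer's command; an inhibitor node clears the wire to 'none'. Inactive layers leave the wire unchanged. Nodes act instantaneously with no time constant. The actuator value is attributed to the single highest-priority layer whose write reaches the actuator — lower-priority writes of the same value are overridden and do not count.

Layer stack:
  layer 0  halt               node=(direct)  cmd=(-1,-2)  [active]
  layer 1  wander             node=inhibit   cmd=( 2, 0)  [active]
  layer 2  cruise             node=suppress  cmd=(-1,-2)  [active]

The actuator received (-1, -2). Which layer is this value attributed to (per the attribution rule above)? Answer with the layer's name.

cruise

[0] halt on; wire := (-1, -2)
[1] wander on (inhibit); wire := none
[2] cruise on (suppress); wire := (-1, -2)
output (-1, -2)
last writer: layer 2 = cruise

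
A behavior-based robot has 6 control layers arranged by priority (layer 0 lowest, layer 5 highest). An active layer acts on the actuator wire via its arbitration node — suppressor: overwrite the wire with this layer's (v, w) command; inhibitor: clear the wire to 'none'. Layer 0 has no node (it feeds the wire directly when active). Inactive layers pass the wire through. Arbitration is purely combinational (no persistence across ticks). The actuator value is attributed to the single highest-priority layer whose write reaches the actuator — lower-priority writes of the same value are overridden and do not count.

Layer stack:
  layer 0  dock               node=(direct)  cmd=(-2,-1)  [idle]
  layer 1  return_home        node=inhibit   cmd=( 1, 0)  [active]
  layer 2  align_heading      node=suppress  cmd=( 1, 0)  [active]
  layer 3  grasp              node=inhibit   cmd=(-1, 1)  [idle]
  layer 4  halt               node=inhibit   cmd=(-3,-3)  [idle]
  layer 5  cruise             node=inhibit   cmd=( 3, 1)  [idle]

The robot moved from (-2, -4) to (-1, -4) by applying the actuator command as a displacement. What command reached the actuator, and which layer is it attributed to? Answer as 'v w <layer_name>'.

1 0 align_heading

displacement = (-1, -4) − (-2, -4) = (1, 0)
layer 0 (dock) idle — none
layer 1 (return_home) active — inhibits: none
layer 2 (align_heading) active — suppresses: (1, 0)
layer 3 (grasp) idle — unchanged: (1, 0)
layer 4 (halt) idle — unchanged: (1, 0)
layer 5 (cruise) idle — unchanged: (1, 0)
→ actuator (1, 0) — from layer 2 (align_heading)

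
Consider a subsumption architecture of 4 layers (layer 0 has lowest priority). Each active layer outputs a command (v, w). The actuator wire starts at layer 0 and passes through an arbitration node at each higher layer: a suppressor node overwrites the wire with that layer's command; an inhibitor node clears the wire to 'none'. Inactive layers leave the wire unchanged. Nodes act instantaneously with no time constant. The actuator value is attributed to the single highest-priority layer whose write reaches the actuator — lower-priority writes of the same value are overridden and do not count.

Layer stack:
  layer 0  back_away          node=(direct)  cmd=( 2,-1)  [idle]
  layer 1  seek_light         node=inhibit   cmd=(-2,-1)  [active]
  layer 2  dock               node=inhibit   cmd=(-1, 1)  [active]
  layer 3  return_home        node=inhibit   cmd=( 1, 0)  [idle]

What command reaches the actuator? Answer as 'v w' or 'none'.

none

[0] back_away off; wire := none
[1] seek_light on (inhibit); wire := none
[2] dock on (inhibit); wire := none
[3] return_home off; pass none
output none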